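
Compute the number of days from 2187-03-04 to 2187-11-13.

March 2187: 31 − 4 = 27 days remain.
Then April (30), May (31), June (30), July (31), August (31), September (30), October (31): 30 + 31 + 30 + 31 + 31 + 30 + 31 = 214 days.
November 1–13, 2187: 13 days.
Total: 27 + 214 + 13 = 254 days.

254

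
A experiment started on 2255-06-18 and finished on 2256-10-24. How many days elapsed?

494

June 2255: 30 − 18 = 12 days remain.
Then 15 full months totalling 458 days.
October 1–24, 2256: 24 days.
Total: 12 + 458 + 24 = 494 days.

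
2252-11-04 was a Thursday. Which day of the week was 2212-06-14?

Sunday

Count forward from the earlier date (June 14, 2212) to the later (November 4, 2252):
Day-of-year of June 14, 2212: 166.
Day-of-year of November 4, 2252: 309.
2212 has 366 days, so 366 − 166 = 200 days remain in 2212.
Full years 2213–2251: 30 common + 9 leap = 30×365 + 9×366 = 14244 days.
Total: 200 + 14244 + 309 = 14753 days.
14753 mod 7 = 4, so 4 days before Thursday is Sunday.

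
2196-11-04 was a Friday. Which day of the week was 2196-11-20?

Sunday

Within November 2196: 20 − 4 = 16 days.
16 mod 7 = 2, so 2 days after Friday is Sunday.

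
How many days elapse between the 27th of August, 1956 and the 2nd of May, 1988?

From August 27, 1956 to August 27, 1987: 31 years, of which 7 contain a Feb 29 — 24×365 + 7×366 = 11322 days.
August 1987: 31 − 27 = 4 days remain.
Then September (30), October (31), November (30), December (31), January (31), February 1988 (29), March (31), April (30): 30 + 31 + 30 + 31 + 31 + 29 + 31 + 30 = 243 days.
May 1–2, 1988: 2 days.
Residual: 249 days.
Total: 11571 days.

11571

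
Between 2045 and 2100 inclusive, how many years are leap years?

13

Years divisible by 4: 2048, 2052, …, 2100 — 14 in all.
Of these, 2100 is divisible by 100 but not 400, so not leap.
Leap years: 14 − 1 = 13.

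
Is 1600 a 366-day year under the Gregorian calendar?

1600 is a leap year (divisible by 400).

Yes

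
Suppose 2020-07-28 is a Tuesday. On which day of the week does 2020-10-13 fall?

July 2020: 31 − 28 = 3 days remain.
Then August (31), September (30): 31 + 30 = 61 days.
October 1–13, 2020: 13 days.
Total: 3 + 61 + 13 = 77 days.
77 is a multiple of 7, so 2020-10-13 falls on the same weekday: Tuesday.

Tuesday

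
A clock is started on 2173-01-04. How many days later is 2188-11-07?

5786

From January 4, 2173 to January 4, 2188: 15 years, of which 3 contain a Feb 29 — 12×365 + 3×366 = 5478 days.
January 2188: 31 − 4 = 27 days remain.
Then 9 full months totalling 274 days.
November 1–7, 2188: 7 days.
Residual: 308 days.
Total: 5786 days.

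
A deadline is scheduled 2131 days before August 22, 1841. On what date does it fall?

October 22, 1835

Count 2131 days before August 22, 1841:
Day-of-year of October 22, 1835: 295.
Day-of-year of August 22, 1841: 234.
1835 has 365 days, so 365 − 295 = 70 days remain in 1835.
Full years: 1836: 366; 1837: 365; 1838: 365; 1839: 365; 1840: 366. Sum = 1827.
Total: 70 + 1827 + 234 = 2131 days.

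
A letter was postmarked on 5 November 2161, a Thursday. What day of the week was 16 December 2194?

Tuesday

From November 5, 2161 to November 5, 2194: 33 years, of which 8 contain a Feb 29 — 25×365 + 8×366 = 12053 days.
November 2194: 30 − 5 = 25 days remain.
December 1–16, 2194: 16 days.
Residual: 41 days.
Total: 12094 days.
12094 mod 7 = 5, so 5 days after Thursday is Tuesday.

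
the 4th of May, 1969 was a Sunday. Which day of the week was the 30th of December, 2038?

Day-of-year of May 4, 1969: 124.
Day-of-year of December 30, 2038: 364.
1969 has 365 days, so 365 − 124 = 241 days remain in 1969.
Full years 1970–2037: 51 common + 17 leap = 51×365 + 17×366 = 24837 days.
Total: 241 + 24837 + 364 = 25442 days.
25442 mod 7 = 4, so 4 days after Sunday is Thursday.

Thursday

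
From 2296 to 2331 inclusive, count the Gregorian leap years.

Years divisible by 4 in [2296, 2331]: 2296, 2300, 2304, 2308, 2312, 2316, 2320, 2324, 2328.
Of these, 2300 is divisible by 100 but not 400, so not leap.
Leap years: 9 − 1 = 8.

8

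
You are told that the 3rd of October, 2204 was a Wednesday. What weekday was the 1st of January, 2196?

Friday

Count forward from the earlier date (January 1, 2196) to the later (October 3, 2204):
From January 1, 2196 to January 1, 2204: 8 years, of which 1 contains a Feb 29 — 7×365 + 1×366 = 2921 days.
(2200 is not a leap year (divisible by 100 but not 400).)
January 2204: 31 − 1 = 30 days remain.
Then February 2204 (29), March (31), April (30), May (31), June (30), July (31), August (31), September (30): 29 + 31 + 30 + 31 + 30 + 31 + 31 + 30 = 243 days.
October 1–3, 2204: 3 days.
Residual: 276 days.
Total: 3197 days.
3197 mod 7 = 5, so 5 days before Wednesday is Friday.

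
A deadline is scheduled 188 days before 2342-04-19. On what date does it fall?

2341-10-13

Count 188 days before April 19, 2342:
October 2341: 31 − 13 = 18 days remain.
Then November (30), December (31), January (31), February 2342 (28), March (31): 30 + 31 + 31 + 28 + 31 = 151 days.
April 1–19, 2342: 19 days.
Residual: 188 days.
Total: 188 days.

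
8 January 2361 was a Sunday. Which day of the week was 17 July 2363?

Wednesday

January 8, 2361 → January 8, 2362: 365 days.
January 8, 2362 → January 8, 2363: 365 days.
January 2363: 31 − 8 = 23 days remain.
Then February 2363 (28), March (31), April (30), May (31), June (30): 28 + 31 + 30 + 31 + 30 = 150 days.
July 1–17, 2363: 17 days.
Residual: 190 days.
Total: 920 days.
920 mod 7 = 3, so 3 days after Sunday is Wednesday.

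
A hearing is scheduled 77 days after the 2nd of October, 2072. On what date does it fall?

the 18th of December, 2072

Count 77 days after October 2, 2072:
October 2072: 31 − 2 = 29 days remain.
Then November (30): 30 days.
December 1–18, 2072: 18 days.
Total: 29 + 30 + 18 = 77 days.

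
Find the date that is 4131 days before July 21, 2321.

March 30, 2310

Count 4131 days before July 21, 2321:
Day-of-year of March 30, 2310: 89.
Day-of-year of July 21, 2321: 202.
2310 has 365 days, so 365 − 89 = 276 days remain in 2310.
Full years 2311–2320: 7 common + 3 leap = 7×365 + 3×366 = 3653 days.
Total: 276 + 3653 + 202 = 4131 days.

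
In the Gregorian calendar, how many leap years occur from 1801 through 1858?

14

Years divisible by 4: 1804, 1808, …, 1856 — 14 in all.
No century exceptions apply. Count: 14.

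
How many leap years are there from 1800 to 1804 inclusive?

Years divisible by 4 in [1800, 1804]: 1800, 1804.
Of these, 1800 is divisible by 100 but not 400, so not leap.
Leap years: 2 − 1 = 1.

1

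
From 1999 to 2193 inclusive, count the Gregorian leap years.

48

Years divisible by 4: 2000, 2004, …, 2192 — 49 in all.
Of these, 2100 is divisible by 100 but not 400, so not leap.
2000 is divisible by 400, so still leap.
Leap years: 49 − 1 = 48.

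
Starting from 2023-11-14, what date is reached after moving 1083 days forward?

2026-11-01

Count 1083 days after November 14, 2023:
Day-of-year of November 14, 2023: 318.
Day-of-year of November 1, 2026: 305.
2023 has 365 days, so 365 − 318 = 47 days remain in 2023.
Full years: 2024: 366; 2025: 365. Sum = 731.
Total: 47 + 731 + 305 = 1083 days.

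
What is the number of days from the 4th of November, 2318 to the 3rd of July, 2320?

607

November 4, 2318 → November 4, 2319: 365 days.
November 2319: 30 − 4 = 26 days remain.
Then December (31), January (31), February 2320 (29), March (31), April (30), May (31), June (30): 31 + 31 + 29 + 31 + 30 + 31 + 30 = 213 days.
July 1–3, 2320: 3 days.
Residual: 242 days.
Total: 607 days.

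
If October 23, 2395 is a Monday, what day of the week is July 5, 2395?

Count forward from the earlier date (July 5, 2395) to the later (October 23, 2395):
July 2395: 31 − 5 = 26 days remain.
Then August (31), September (30): 31 + 30 = 61 days.
October 1–23, 2395: 23 days.
Total: 26 + 61 + 23 = 110 days.
110 mod 7 = 5, so 5 days before Monday is Wednesday.

Wednesday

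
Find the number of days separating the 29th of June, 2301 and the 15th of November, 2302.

504

Day-of-year of June 29, 2301: 180.
Day-of-year of November 15, 2302: 319.
2301 has 365 days, so 365 − 180 = 185 days remain in 2301.
Total: 185 + 319 = 504 days.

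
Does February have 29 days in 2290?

No

2290 is not a leap year.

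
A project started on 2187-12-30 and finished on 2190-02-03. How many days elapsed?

December 30, 2187 → December 30, 2188: 366 days (2188 is a leap year).
December 30, 2188 → December 30, 2189: 365 days.
December 2189: 31 − 30 = 1 day remains.
Then January (31): 31 days.
February 1–3, 2190: 3 days (2190 is not a leap year).
Residual: 35 days.
Total: 766 days.

766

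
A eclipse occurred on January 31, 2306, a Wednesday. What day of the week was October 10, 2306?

January 2306: 31 − 31 = 0 days remain.
Then February 2306 (28), March (31), April (30), May (31), June (30), July (31), August (31), September (30): 28 + 31 + 30 + 31 + 30 + 31 + 31 + 30 = 242 days.
October 1–10, 2306: 10 days.
Total: 0 + 242 + 10 = 252 days.
252 is a multiple of 7, so October 10, 2306 falls on the same weekday: Wednesday.

Wednesday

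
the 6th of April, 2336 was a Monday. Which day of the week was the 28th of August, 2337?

Saturday

April 6, 2336 → April 6, 2337: 365 days.
April 2337: 30 − 6 = 24 days remain.
Then May (31), June (30), July (31): 31 + 30 + 31 = 92 days.
August 1–28, 2337: 28 days.
Residual: 144 days.
Total: 509 days.
509 mod 7 = 5, so 5 days after Monday is Saturday.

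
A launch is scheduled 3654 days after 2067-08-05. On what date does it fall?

2077-08-06

Count 3654 days after August 5, 2067:
Day-of-year of August 5, 2067: 217.
Day-of-year of August 6, 2077: 218.
2067 has 365 days, so 365 − 217 = 148 days remain in 2067.
Full years 2068–2076: 6 common + 3 leap = 6×365 + 3×366 = 3288 days.
Total: 148 + 3288 + 218 = 3654 days.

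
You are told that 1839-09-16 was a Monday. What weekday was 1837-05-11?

Count forward from the earlier date (May 11, 1837) to the later (September 16, 1839):
May 1837: 31 − 11 = 20 days remain.
Then 27 full months totalling 822 days.
September 1–16, 1839: 16 days.
Total: 20 + 822 + 16 = 858 days.
858 mod 7 = 4, so 4 days before Monday is Thursday.

Thursday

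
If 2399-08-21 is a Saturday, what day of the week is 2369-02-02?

Count forward from the earlier date (February 2, 2369) to the later (August 21, 2399):
From February 2, 2369 to February 2, 2399: 30 years, of which 7 contain a Feb 29 — 23×365 + 7×366 = 10957 days.
February 2399: 28 − 2 = 26 days remain (2399 is not a leap year, so February has 28 days).
Then March (31), April (30), May (31), June (30), July (31): 31 + 30 + 31 + 30 + 31 = 153 days.
August 1–21, 2399: 21 days.
Residual: 200 days.
Total: 11157 days.
11157 mod 7 = 6, so 6 days before Saturday is Sunday.

Sunday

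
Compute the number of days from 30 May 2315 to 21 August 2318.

Day-of-year of May 30, 2315: 150.
Day-of-year of August 21, 2318: 233.
2315 has 365 days, so 365 − 150 = 215 days remain in 2315.
Full years: 2316: 366; 2317: 365. Sum = 731.
Total: 215 + 731 + 233 = 1179 days.

1179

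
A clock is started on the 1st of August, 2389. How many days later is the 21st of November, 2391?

842

Day-of-year of August 1, 2389: 213.
Day-of-year of November 21, 2391: 325.
2389 has 365 days, so 365 − 213 = 152 days remain in 2389.
Full years: 2390: 365. Sum = 365.
Total: 152 + 365 + 325 = 842 days.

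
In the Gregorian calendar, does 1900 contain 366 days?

No

1900 is not a leap year (divisible by 100 but not 400).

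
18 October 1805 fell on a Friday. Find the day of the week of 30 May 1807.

Day-of-year of October 18, 1805: 291.
Day-of-year of May 30, 1807: 150.
1805 has 365 days, so 365 − 291 = 74 days remain in 1805.
Full years: 1806: 365. Sum = 365.
Total: 74 + 365 + 150 = 589 days.
589 mod 7 = 1, so 1 day after Friday is Saturday.

Saturday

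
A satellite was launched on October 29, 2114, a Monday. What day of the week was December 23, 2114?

Sunday

October 2114: 31 − 29 = 2 days remain.
Then November (30): 30 days.
December 1–23, 2114: 23 days.
Total: 2 + 30 + 23 = 55 days.
55 mod 7 = 6, so 6 days after Monday is Sunday.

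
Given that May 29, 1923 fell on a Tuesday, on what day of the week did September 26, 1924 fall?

May 1923: 31 − 29 = 2 days remain.
Then 15 full months totalling 458 days.
September 1–26, 1924: 26 days.
Total: 2 + 458 + 26 = 486 days.
486 mod 7 = 3, so 3 days after Tuesday is Friday.

Friday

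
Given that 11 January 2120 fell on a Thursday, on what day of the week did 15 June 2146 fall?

Wednesday

From January 11, 2120 to January 11, 2146: 26 years, of which 7 contain a Feb 29 — 19×365 + 7×366 = 9497 days.
January 2146: 31 − 11 = 20 days remain.
Then February 2146 (28), March (31), April (30), May (31): 28 + 31 + 30 + 31 = 120 days.
June 1–15, 2146: 15 days.
Residual: 155 days.
Total: 9652 days.
9652 mod 7 = 6, so 6 days after Thursday is Wednesday.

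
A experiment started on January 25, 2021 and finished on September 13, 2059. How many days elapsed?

From January 25, 2021 to January 25, 2059: 38 years, of which 9 contain a Feb 29 — 29×365 + 9×366 = 13879 days.
January 2059: 31 − 25 = 6 days remain.
Then February 2059 (28), March (31), April (30), May (31), June (30), July (31), August (31): 28 + 31 + 30 + 31 + 30 + 31 + 31 = 212 days.
September 1–13, 2059: 13 days.
Residual: 231 days.
Total: 14110 days.

14110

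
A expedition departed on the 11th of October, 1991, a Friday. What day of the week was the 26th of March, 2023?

Sunday

From October 11, 1991 to October 11, 2022: 31 years, of which 8 contain a Feb 29 — 23×365 + 8×366 = 11323 days.
(2000 is a leap year (divisible by 400).)
October 2022: 31 − 11 = 20 days remain.
Then November (30), December (31), January (31), February 2023 (28): 30 + 31 + 31 + 28 = 120 days.
March 1–26, 2023: 26 days.
Residual: 166 days.
Total: 11489 days.
11489 mod 7 = 2, so 2 days after Friday is Sunday.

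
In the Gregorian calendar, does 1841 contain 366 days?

1841 is not a leap year.

No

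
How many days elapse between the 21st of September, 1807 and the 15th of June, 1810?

998

Day-of-year of September 21, 1807: 264.
Day-of-year of June 15, 1810: 166.
1807 has 365 days, so 365 − 264 = 101 days remain in 1807.
Full years: 1808: 366; 1809: 365. Sum = 731.
Total: 101 + 731 + 166 = 998 days.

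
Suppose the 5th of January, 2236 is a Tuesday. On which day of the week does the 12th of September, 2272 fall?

From January 5, 2236 to January 5, 2272: 36 years, of which 9 contain a Feb 29 — 27×365 + 9×366 = 13149 days.
January 2272: 31 − 5 = 26 days remain.
Then February 2272 (29), March (31), April (30), May (31), June (30), July (31), August (31): 29 + 31 + 30 + 31 + 30 + 31 + 31 = 213 days.
September 1–12, 2272: 12 days.
Residual: 251 days.
Total: 13400 days.
13400 mod 7 = 2, so 2 days after Tuesday is Thursday.

Thursday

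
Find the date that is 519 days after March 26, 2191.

August 26, 2192

Count 519 days after March 26, 2191:
March 2191: 31 − 26 = 5 days remain.
Then 16 full months totalling 488 days.
August 1–26, 2192: 26 days.
Total: 5 + 488 + 26 = 519 days.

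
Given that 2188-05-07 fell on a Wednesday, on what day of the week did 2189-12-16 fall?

May 2188: 31 − 7 = 24 days remain.
Then 18 full months totalling 548 days.
December 1–16, 2189: 16 days.
Total: 24 + 548 + 16 = 588 days.
588 is a multiple of 7, so 2189-12-16 falls on the same weekday: Wednesday.

Wednesday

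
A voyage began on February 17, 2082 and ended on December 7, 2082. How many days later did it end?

February 2082: 28 − 17 = 11 days remain (2082 is not a leap year, so February has 28 days).
Then 9 full months totalling 275 days.
December 1–7, 2082: 7 days.
Total: 11 + 275 + 7 = 293 days.

293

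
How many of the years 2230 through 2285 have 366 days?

14

Years divisible by 4: 2232, 2236, …, 2284 — 14 in all.
No century exceptions apply. Count: 14.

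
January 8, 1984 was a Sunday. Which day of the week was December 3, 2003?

Wednesday

Day-of-year of January 8, 1984: 8.
Day-of-year of December 3, 2003: 337.
1984 has 366 days, so 366 − 8 = 358 days remain in 1984.
Full years 1985–2002: 14 common + 4 leap = 14×365 + 4×366 = 6574 days.
Total: 358 + 6574 + 337 = 7269 days.
7269 mod 7 = 3, so 3 days after Sunday is Wednesday.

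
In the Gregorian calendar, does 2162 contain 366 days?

2162 is not a leap year.

No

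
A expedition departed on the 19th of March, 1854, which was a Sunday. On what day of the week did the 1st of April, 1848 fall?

Count forward from the earlier date (April 1, 1848) to the later (March 19, 1854):
Day-of-year of April 1, 1848: 92.
Day-of-year of March 19, 1854: 78.
1848 has 366 days, so 366 − 92 = 274 days remain in 1848.
Full years: 1849: 365; 1850: 365; 1851: 365; 1852: 366; 1853: 365. Sum = 1826.
Total: 274 + 1826 + 78 = 2178 days.
2178 mod 7 = 1, so 1 day before Sunday is Saturday.

Saturday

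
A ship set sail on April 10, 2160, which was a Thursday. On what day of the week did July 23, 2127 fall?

Wednesday

Count forward from the earlier date (July 23, 2127) to the later (April 10, 2160):
From July 23, 2127 to July 23, 2159: 32 years, of which 8 contain a Feb 29 — 24×365 + 8×366 = 11688 days.
July 2159: 31 − 23 = 8 days remain.
Then August (31), September (30), October (31), November (30), December (31), January (31), February 2160 (29), March (31): 31 + 30 + 31 + 30 + 31 + 31 + 29 + 31 = 244 days.
April 1–10, 2160: 10 days.
Residual: 262 days.
Total: 11950 days.
11950 mod 7 = 1, so 1 day before Thursday is Wednesday.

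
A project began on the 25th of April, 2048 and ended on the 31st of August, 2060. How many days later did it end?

4511

Day-of-year of April 25, 2048: 116.
Day-of-year of August 31, 2060: 244.
2048 has 366 days, so 366 − 116 = 250 days remain in 2048.
Full years 2049–2059: 9 common + 2 leap = 9×365 + 2×366 = 4017 days.
Total: 250 + 4017 + 244 = 4511 days.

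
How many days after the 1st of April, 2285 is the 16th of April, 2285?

Within April 2285: 16 − 1 = 15 days.

15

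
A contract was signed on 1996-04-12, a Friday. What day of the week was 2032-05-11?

Tuesday

From April 12, 1996 to April 12, 2032: 36 years, of which 9 contain a Feb 29 — 27×365 + 9×366 = 13149 days.
(2000 is a leap year (divisible by 400).)
April 2032: 30 − 12 = 18 days remain.
May 1–11, 2032: 11 days.
Residual: 29 days.
Total: 13178 days.
13178 mod 7 = 4, so 4 days after Friday is Tuesday.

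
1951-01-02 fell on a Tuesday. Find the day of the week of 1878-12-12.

Thursday

Count forward from the earlier date (December 12, 1878) to the later (January 2, 1951):
From December 12, 1878 to December 12, 1950: 72 years, of which 17 contain a Feb 29 — 55×365 + 17×366 = 26297 days.
(1900 is not a leap year (divisible by 100 but not 400).)
December 1950: 31 − 12 = 19 days remain.
January 1–2, 1951: 2 days.
Residual: 21 days.
Total: 26318 days.
26318 mod 7 = 5, so 5 days before Tuesday is Thursday.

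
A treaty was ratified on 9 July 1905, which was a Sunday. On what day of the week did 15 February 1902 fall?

Saturday

Count forward from the earlier date (February 15, 1902) to the later (July 9, 1905):
Day-of-year of February 15, 1902: 46.
Day-of-year of July 9, 1905: 190.
1902 has 365 days, so 365 − 46 = 319 days remain in 1902.
Full years: 1903: 365; 1904: 366. Sum = 731.
Total: 319 + 731 + 190 = 1240 days.
1240 mod 7 = 1, so 1 day before Sunday is Saturday.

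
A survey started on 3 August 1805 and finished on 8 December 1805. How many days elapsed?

127

August 1805: 31 − 3 = 28 days remain.
Then September (30), October (31), November (30): 30 + 31 + 30 = 91 days.
December 1–8, 1805: 8 days.
Total: 28 + 91 + 8 = 127 days.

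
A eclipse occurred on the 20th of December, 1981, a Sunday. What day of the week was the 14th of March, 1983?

December 1981: 31 − 20 = 11 days remain.
Then 14 full months totalling 424 days.
March 1–14, 1983: 14 days.
Total: 11 + 424 + 14 = 449 days.
449 mod 7 = 1, so 1 day after Sunday is Monday.

Monday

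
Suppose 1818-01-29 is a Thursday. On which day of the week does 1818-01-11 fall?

Sunday

Count forward from the earlier date (January 11, 1818) to the later (January 29, 1818):
Within January 1818: 29 − 11 = 18 days.
18 mod 7 = 4, so 4 days before Thursday is Sunday.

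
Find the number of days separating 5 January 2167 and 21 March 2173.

Day-of-year of January 5, 2167: 5.
Day-of-year of March 21, 2173: 80.
2167 has 365 days, so 365 − 5 = 360 days remain in 2167.
Full years: 2168: 366; 2169: 365; 2170: 365; 2171: 365; 2172: 366. Sum = 1827.
Total: 360 + 1827 + 80 = 2267 days.

2267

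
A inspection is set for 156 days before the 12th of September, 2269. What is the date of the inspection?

the 9th of April, 2269

Count 156 days before September 12, 2269:
April 2269: 30 − 9 = 21 days remain.
Then May (31), June (30), July (31), August (31): 31 + 30 + 31 + 31 = 123 days.
September 1–12, 2269: 12 days.
Total: 21 + 123 + 12 = 156 days.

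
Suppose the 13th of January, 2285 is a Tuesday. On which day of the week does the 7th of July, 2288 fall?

January 13, 2285 → January 13, 2286: 365 days.
January 13, 2286 → January 13, 2287: 365 days.
January 13, 2287 → January 13, 2288: 365 days.
January 2288: 31 − 13 = 18 days remain.
Then February 2288 (29), March (31), April (30), May (31), June (30): 29 + 31 + 30 + 31 + 30 = 151 days.
July 1–7, 2288: 7 days.
Residual: 176 days.
Total: 1271 days.
1271 mod 7 = 4, so 4 days after Tuesday is Saturday.

Saturday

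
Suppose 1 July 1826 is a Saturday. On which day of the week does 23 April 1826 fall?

Sunday

Count forward from the earlier date (April 23, 1826) to the later (July 1, 1826):
April 1826: 30 − 23 = 7 days remain.
Then May (31), June (30): 31 + 30 = 61 days.
July 1, 1826: 1 day.
Total: 7 + 61 + 1 = 69 days.
69 mod 7 = 6, so 6 days before Saturday is Sunday.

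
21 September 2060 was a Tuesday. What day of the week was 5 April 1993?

Monday

Count forward from the earlier date (April 5, 1993) to the later (September 21, 2060):
Day-of-year of April 5, 1993: 95.
Day-of-year of September 21, 2060: 265.
1993 has 365 days, so 365 − 95 = 270 days remain in 1993.
Full years 1994–2059: 50 common + 16 leap = 50×365 + 16×366 = 24106 days.
Total: 270 + 24106 + 265 = 24641 days.
24641 mod 7 = 1, so 1 day before Tuesday is Monday.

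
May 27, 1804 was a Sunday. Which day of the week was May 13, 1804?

Sunday

Count forward from the earlier date (May 13, 1804) to the later (May 27, 1804):
Within May 1804: 27 − 13 = 14 days.
14 is a multiple of 7, so May 13, 1804 falls on the same weekday: Sunday.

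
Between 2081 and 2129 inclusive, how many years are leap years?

Years divisible by 4 in [2081, 2129]: 2084, 2088, 2092, 2096, 2100, 2104, 2108, 2112, 2116, 2120, 2124, 2128.
Of these, 2100 is divisible by 100 but not 400, so not leap.
Leap years: 12 − 1 = 11.

11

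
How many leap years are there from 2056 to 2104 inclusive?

Years divisible by 4: 2056, 2060, …, 2104 — 13 in all.
Of these, 2100 is divisible by 100 but not 400, so not leap.
Leap years: 13 − 1 = 12.

12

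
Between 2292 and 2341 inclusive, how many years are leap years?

12

Years divisible by 4: 2292, 2296, …, 2340 — 13 in all.
Of these, 2300 is divisible by 100 but not 400, so not leap.
Leap years: 13 − 1 = 12.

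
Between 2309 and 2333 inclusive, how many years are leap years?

Years divisible by 4 in [2309, 2333]: 2312, 2316, 2320, 2324, 2328, 2332.
No century exceptions apply. Count: 6.

6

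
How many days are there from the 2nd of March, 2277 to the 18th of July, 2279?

868

March 2, 2277 → March 2, 2278: 365 days.
March 2, 2278 → March 2, 2279: 365 days.
March 2279: 31 − 2 = 29 days remain.
Then April (30), May (31), June (30): 30 + 31 + 30 = 91 days.
July 1–18, 2279: 18 days.
Residual: 138 days.
Total: 868 days.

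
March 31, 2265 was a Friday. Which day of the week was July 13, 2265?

Thursday

March 2265: 31 − 31 = 0 days remain.
Then April (30), May (31), June (30): 30 + 31 + 30 = 91 days.
July 1–13, 2265: 13 days.
Total: 0 + 91 + 13 = 104 days.
104 mod 7 = 6, so 6 days after Friday is Thursday.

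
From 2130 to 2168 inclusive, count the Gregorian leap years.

10

Years divisible by 4 in [2130, 2168]: 2132, 2136, 2140, 2144, 2148, 2152, 2156, 2160, 2164, 2168.
No century exceptions apply. Count: 10.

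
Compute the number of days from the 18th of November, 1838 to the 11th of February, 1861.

8121

Day-of-year of November 18, 1838: 322.
Day-of-year of February 11, 1861: 42.
1838 has 365 days, so 365 − 322 = 43 days remain in 1838.
Full years 1839–1860: 16 common + 6 leap = 16×365 + 6×366 = 8036 days.
Total: 43 + 8036 + 42 = 8121 days.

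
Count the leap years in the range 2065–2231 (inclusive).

Years divisible by 4: 2068, 2072, …, 2228 — 41 in all.
Of these, 2100, 2200 are divisible by 100 but not 400, so not leap.
Leap years: 41 − 2 = 39.

39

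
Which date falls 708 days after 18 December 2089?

26 November 2091

Count 708 days after December 18, 2089:
December 18, 2089 → December 18, 2090: 365 days.
December 2090: 31 − 18 = 13 days remain.
Then 10 full months totalling 304 days.
November 1–26, 2091: 26 days.
Residual: 343 days.
Total: 708 days.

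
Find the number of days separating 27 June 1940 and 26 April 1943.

1033

Day-of-year of June 27, 1940: 179.
Day-of-year of April 26, 1943: 116.
1940 has 366 days, so 366 − 179 = 187 days remain in 1940.
Full years: 1941: 365; 1942: 365. Sum = 730.
Total: 187 + 730 + 116 = 1033 days.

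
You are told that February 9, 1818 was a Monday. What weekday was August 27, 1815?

Count forward from the earlier date (August 27, 1815) to the later (February 9, 1818):
Day-of-year of August 27, 1815: 239.
Day-of-year of February 9, 1818: 40.
1815 has 365 days, so 365 − 239 = 126 days remain in 1815.
Full years: 1816: 366; 1817: 365. Sum = 731.
Total: 126 + 731 + 40 = 897 days.
897 mod 7 = 1, so 1 day before Monday is Sunday.

Sunday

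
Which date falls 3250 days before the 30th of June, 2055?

the 6th of August, 2046

Count 3250 days before June 30, 2055:
Day-of-year of August 6, 2046: 218.
Day-of-year of June 30, 2055: 181.
2046 has 365 days, so 365 − 218 = 147 days remain in 2046.
Full years 2047–2054: 6 common + 2 leap = 6×365 + 2×366 = 2922 days.
Total: 147 + 2922 + 181 = 3250 days.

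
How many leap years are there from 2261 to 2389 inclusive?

31

Years divisible by 4: 2264, 2268, …, 2388 — 32 in all.
Of these, 2300 is divisible by 100 but not 400, so not leap.
Leap years: 32 − 1 = 31.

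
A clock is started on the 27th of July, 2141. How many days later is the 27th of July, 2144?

1096

July 27, 2141 → July 27, 2142: 365 days.
July 27, 2142 → July 27, 2143: 365 days.
July 27, 2143 → July 27, 2144: 366 days (2144 is a leap year).
Total: 1096 days.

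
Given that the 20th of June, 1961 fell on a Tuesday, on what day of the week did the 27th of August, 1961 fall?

Sunday

June 1961: 30 − 20 = 10 days remain.
Then July (31): 31 days.
August 1–27, 1961: 27 days.
Total: 10 + 31 + 27 = 68 days.
68 mod 7 = 5, so 5 days after Tuesday is Sunday.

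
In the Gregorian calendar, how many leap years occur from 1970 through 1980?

Years divisible by 4 in [1970, 1980]: 1972, 1976, 1980.
No century exceptions apply. Count: 3.

3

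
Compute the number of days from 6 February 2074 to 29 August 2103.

Day-of-year of February 6, 2074: 37.
Day-of-year of August 29, 2103: 241.
2074 has 365 days, so 365 − 37 = 328 days remain in 2074.
Full years 2075–2102: 22 common + 6 leap = 22×365 + 6×366 = 10226 days.
Total: 328 + 10226 + 241 = 10795 days.

10795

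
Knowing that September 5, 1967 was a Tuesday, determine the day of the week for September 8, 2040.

Saturday

Day-of-year of September 5, 1967: 248.
Day-of-year of September 8, 2040: 252.
1967 has 365 days, so 365 − 248 = 117 days remain in 1967.
Full years 1968–2039: 54 common + 18 leap = 54×365 + 18×366 = 26298 days.
Total: 117 + 26298 + 252 = 26667 days.
26667 mod 7 = 4, so 4 days after Tuesday is Saturday.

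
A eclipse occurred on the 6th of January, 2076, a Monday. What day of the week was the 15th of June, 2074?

Count forward from the earlier date (June 15, 2074) to the later (January 6, 2076):
June 15, 2074 → June 15, 2075: 365 days.
June 2075: 30 − 15 = 15 days remain.
Then July (31), August (31), September (30), October (31), November (30), December (31): 31 + 31 + 30 + 31 + 30 + 31 = 184 days.
January 1–6, 2076: 6 days.
Residual: 205 days.
Total: 570 days.
570 mod 7 = 3, so 3 days before Monday is Friday.

Friday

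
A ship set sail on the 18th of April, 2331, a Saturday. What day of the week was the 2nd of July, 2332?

Day-of-year of April 18, 2331: 108.
Day-of-year of July 2, 2332: 184.
2331 has 365 days, so 365 − 108 = 257 days remain in 2331.
Total: 257 + 184 = 441 days.
441 is a multiple of 7, so the 2nd of July, 2332 falls on the same weekday: Saturday.

Saturday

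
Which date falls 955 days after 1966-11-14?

1969-06-26

Count 955 days after November 14, 1966:
Day-of-year of November 14, 1966: 318.
Day-of-year of June 26, 1969: 177.
1966 has 365 days, so 365 − 318 = 47 days remain in 1966.
Full years: 1967: 365; 1968: 366. Sum = 731.
Total: 47 + 731 + 177 = 955 days.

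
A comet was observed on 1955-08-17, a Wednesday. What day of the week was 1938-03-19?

Count forward from the earlier date (March 19, 1938) to the later (August 17, 1955):
From March 19, 1938 to March 19, 1955: 17 years, of which 4 contain a Feb 29 — 13×365 + 4×366 = 6209 days.
March 1955: 31 − 19 = 12 days remain.
Then April (30), May (31), June (30), July (31): 30 + 31 + 30 + 31 = 122 days.
August 1–17, 1955: 17 days.
Residual: 151 days.
Total: 6360 days.
6360 mod 7 = 4, so 4 days before Wednesday is Saturday.

Saturday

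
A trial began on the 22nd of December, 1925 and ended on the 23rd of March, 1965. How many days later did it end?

14336

From December 22, 1925 to December 22, 1964: 39 years, of which 10 contain a Feb 29 — 29×365 + 10×366 = 14245 days.
December 1964: 31 − 22 = 9 days remain.
Then January (31), February 1965 (28): 31 + 28 = 59 days.
March 1–23, 1965: 23 days.
Residual: 91 days.
Total: 14336 days.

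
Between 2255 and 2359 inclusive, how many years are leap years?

Years divisible by 4: 2256, 2260, …, 2356 — 26 in all.
Of these, 2300 is divisible by 100 but not 400, so not leap.
Leap years: 26 − 1 = 25.

25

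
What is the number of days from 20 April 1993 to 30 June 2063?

Day-of-year of April 20, 1993: 110.
Day-of-year of June 30, 2063: 181.
1993 has 365 days, so 365 − 110 = 255 days remain in 1993.
Full years 1994–2062: 52 common + 17 leap = 52×365 + 17×366 = 25202 days.
Total: 255 + 25202 + 181 = 25638 days.

25638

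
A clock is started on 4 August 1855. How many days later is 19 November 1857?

838

Day-of-year of August 4, 1855: 216.
Day-of-year of November 19, 1857: 323.
1855 has 365 days, so 365 − 216 = 149 days remain in 1855.
Full years: 1856: 366. Sum = 366.
Total: 149 + 366 + 323 = 838 days.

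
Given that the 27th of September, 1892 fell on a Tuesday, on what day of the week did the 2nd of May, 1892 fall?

Monday

Count forward from the earlier date (May 2, 1892) to the later (September 27, 1892):
May 1892: 31 − 2 = 29 days remain.
Then June (30), July (31), August (31): 30 + 31 + 31 = 92 days.
September 1–27, 1892: 27 days.
Total: 29 + 92 + 27 = 148 days.
148 mod 7 = 1, so 1 day before Tuesday is Monday.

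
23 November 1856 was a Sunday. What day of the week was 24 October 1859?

November 23, 1856 → November 23, 1857: 365 days.
November 23, 1857 → November 23, 1858: 365 days.
November 1858: 30 − 23 = 7 days remain.
Then 10 full months totalling 304 days.
October 1–24, 1859: 24 days.
Residual: 335 days.
Total: 1065 days.
1065 mod 7 = 1, so 1 day after Sunday is Monday.

Monday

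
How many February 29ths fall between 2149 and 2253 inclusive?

Years divisible by 4: 2152, 2156, …, 2252 — 26 in all.
Of these, 2200 is divisible by 100 but not 400, so not leap.
Leap years: 26 − 1 = 25.

25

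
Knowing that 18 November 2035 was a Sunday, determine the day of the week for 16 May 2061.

Monday

From November 18, 2035 to November 18, 2060: 25 years, of which 7 contain a Feb 29 — 18×365 + 7×366 = 9132 days.
November 2060: 30 − 18 = 12 days remain.
Then December (31), January (31), February 2061 (28), March (31), April (30): 31 + 31 + 28 + 31 + 30 = 151 days.
May 1–16, 2061: 16 days.
Residual: 179 days.
Total: 9311 days.
9311 mod 7 = 1, so 1 day after Sunday is Monday.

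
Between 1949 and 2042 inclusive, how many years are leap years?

Years divisible by 4: 1952, 1956, …, 2040 — 23 in all.
2000 is divisible by 400, so still leap.
No century exceptions apply. Count: 23.

23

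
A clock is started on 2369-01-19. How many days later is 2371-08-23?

946

January 19, 2369 → January 19, 2370: 365 days.
January 19, 2370 → January 19, 2371: 365 days.
January 2371: 31 − 19 = 12 days remain.
Then February 2371 (28), March (31), April (30), May (31), June (30), July (31): 28 + 31 + 30 + 31 + 30 + 31 = 181 days.
August 1–23, 2371: 23 days.
Residual: 216 days.
Total: 946 days.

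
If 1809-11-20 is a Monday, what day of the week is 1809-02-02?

Count forward from the earlier date (February 2, 1809) to the later (November 20, 1809):
February 1809: 28 − 2 = 26 days remain (1809 is not a leap year, so February has 28 days).
Then March (31), April (30), May (31), June (30), July (31), August (31), September (30), October (31): 31 + 30 + 31 + 30 + 31 + 31 + 30 + 31 = 245 days.
November 1–20, 1809: 20 days.
Total: 26 + 245 + 20 = 291 days.
291 mod 7 = 4, so 4 days before Monday is Thursday.

Thursday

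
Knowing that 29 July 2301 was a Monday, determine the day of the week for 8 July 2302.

July 2301: 31 − 29 = 2 days remain.
Then 11 full months totalling 334 days.
July 1–8, 2302: 8 days.
Total: 2 + 334 + 8 = 344 days.
344 mod 7 = 1, so 1 day after Monday is Tuesday.

Tuesday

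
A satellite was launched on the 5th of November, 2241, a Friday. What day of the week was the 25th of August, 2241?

Count forward from the earlier date (August 25, 2241) to the later (November 5, 2241):
August 2241: 31 − 25 = 6 days remain.
Then September (30), October (31): 30 + 31 = 61 days.
November 1–5, 2241: 5 days.
Total: 6 + 61 + 5 = 72 days.
72 mod 7 = 2, so 2 days before Friday is Wednesday.

Wednesday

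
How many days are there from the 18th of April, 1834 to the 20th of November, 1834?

216

April 1834: 30 − 18 = 12 days remain.
Then May (31), June (30), July (31), August (31), September (30), October (31): 31 + 30 + 31 + 31 + 30 + 31 = 184 days.
November 1–20, 1834: 20 days.
Total: 12 + 184 + 20 = 216 days.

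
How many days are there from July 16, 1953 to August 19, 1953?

July 1953: 31 − 16 = 15 days remain.
August 1–19, 1953: 19 days.
Total: 15 + 19 = 34 days.

34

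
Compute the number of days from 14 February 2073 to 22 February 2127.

19730

From February 14, 2073 to February 14, 2127: 54 years, of which 12 contain a Feb 29 — 42×365 + 12×366 = 19722 days.
(2100 is not a leap year (divisible by 100 but not 400).)
Within February 2127: 22 − 14 = 8 days.
Total: 19730 days.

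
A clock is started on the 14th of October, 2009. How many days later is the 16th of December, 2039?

Day-of-year of October 14, 2009: 287.
Day-of-year of December 16, 2039: 350.
2009 has 365 days, so 365 − 287 = 78 days remain in 2009.
Full years 2010–2038: 22 common + 7 leap = 22×365 + 7×366 = 10592 days.
Total: 78 + 10592 + 350 = 11020 days.

11020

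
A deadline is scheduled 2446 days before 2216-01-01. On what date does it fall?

2209-04-21

Count 2446 days before January 1, 2216:
April 21, 2209 → April 21, 2210: 365 days.
April 21, 2210 → April 21, 2211: 365 days.
April 21, 2211 → April 21, 2212: 366 days (2212 is a leap year).
April 21, 2212 → April 21, 2213: 365 days.
April 21, 2213 → April 21, 2214: 365 days.
April 21, 2214 → April 21, 2215: 365 days.
April 2215: 30 − 21 = 9 days remain.
Then May (31), June (30), July (31), August (31), September (30), October (31), November (30), December (31): 31 + 30 + 31 + 31 + 30 + 31 + 30 + 31 = 245 days.
January 1, 2216: 1 day.
Residual: 255 days.
Total: 2446 days.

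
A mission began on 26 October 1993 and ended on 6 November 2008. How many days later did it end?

From October 26, 1993 to October 26, 2008: 15 years, of which 4 contain a Feb 29 — 11×365 + 4×366 = 5479 days.
(2000 is a leap year (divisible by 400).)
October 2008: 31 − 26 = 5 days remain.
November 1–6, 2008: 6 days.
Residual: 11 days.
Total: 5490 days.

5490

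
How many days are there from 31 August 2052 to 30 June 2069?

6147

From August 31, 2052 to August 31, 2068: 16 years, of which 4 contain a Feb 29 — 12×365 + 4×366 = 5844 days.
August 2068: 31 − 31 = 0 days remain.
Then 9 full months totalling 273 days.
June 1–30, 2069: 30 days.
Residual: 303 days.
Total: 6147 days.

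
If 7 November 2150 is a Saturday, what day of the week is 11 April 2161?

Day-of-year of November 7, 2150: 311.
Day-of-year of April 11, 2161: 101.
2150 has 365 days, so 365 − 311 = 54 days remain in 2150.
Full years 2151–2160: 7 common + 3 leap = 7×365 + 3×366 = 3653 days.
Total: 54 + 3653 + 101 = 3808 days.
3808 is a multiple of 7, so 11 April 2161 falls on the same weekday: Saturday.

Saturday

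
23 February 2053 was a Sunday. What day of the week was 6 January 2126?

Sunday

From February 23, 2053 to February 23, 2125: 72 years, of which 17 contain a Feb 29 — 55×365 + 17×366 = 26297 days.
(2100 is not a leap year (divisible by 100 but not 400).)
February 2125: 28 − 23 = 5 days remain (2125 is not a leap year, so February has 28 days).
Then 10 full months totalling 306 days.
January 1–6, 2126: 6 days.
Residual: 317 days.
Total: 26614 days.
26614 is a multiple of 7, so 6 January 2126 falls on the same weekday: Sunday.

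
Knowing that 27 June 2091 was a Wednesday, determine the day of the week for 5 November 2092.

June 27, 2091 → June 27, 2092: 366 days (2092 is a leap year).
June 2092: 30 − 27 = 3 days remain.
Then July (31), August (31), September (30), October (31): 31 + 31 + 30 + 31 = 123 days.
November 1–5, 2092: 5 days.
Residual: 131 days.
Total: 497 days.
497 is a multiple of 7, so 5 November 2092 falls on the same weekday: Wednesday.

Wednesday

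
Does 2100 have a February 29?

2100 is not a leap year (divisible by 100 but not 400).

No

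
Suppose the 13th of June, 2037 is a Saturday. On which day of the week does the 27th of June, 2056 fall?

From June 13, 2037 to June 13, 2056: 19 years, of which 5 contain a Feb 29 — 14×365 + 5×366 = 6940 days.
Within June 2056: 27 − 13 = 14 days.
Total: 6954 days.
6954 mod 7 = 3, so 3 days after Saturday is Tuesday.

Tuesday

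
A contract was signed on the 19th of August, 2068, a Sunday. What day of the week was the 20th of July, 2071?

Monday

August 19, 2068 → August 19, 2069: 365 days.
August 19, 2069 → August 19, 2070: 365 days.
August 2070: 31 − 19 = 12 days remain.
Then 10 full months totalling 303 days.
July 1–20, 2071: 20 days.
Residual: 335 days.
Total: 1065 days.
1065 mod 7 = 1, so 1 day after Sunday is Monday.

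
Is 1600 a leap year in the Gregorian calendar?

Yes

1600 is a leap year (divisible by 400).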